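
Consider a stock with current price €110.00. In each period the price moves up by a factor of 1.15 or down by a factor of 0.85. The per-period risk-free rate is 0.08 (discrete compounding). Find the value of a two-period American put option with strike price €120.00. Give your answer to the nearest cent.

Risk-neutral probability p = (1 + 0.08 − 0.85)/(1.15 − 0.85) = 0.2300/0.3000 = 0.7667
Terminal stock prices: S_uu = 145.5, S_ud = 107.5, S_dd = 79.47
Terminal payoffs (K − S): max(-25.47, 0) = 0, max(12.48, 0) = 12.48, max(40.53, 0) = 40.53
Node u (S = 126.5): continuation = 1/1.08·[0.7667·0.0000 + 0.2333·12.4750] = 2.6952; exercise value = 0.0000 ≤ continuation, so V_u = 2.6952
Node d (S = 93.5): continuation = 1/1.08·[0.7667·12.4750 + 0.2333·40.5250] = 17.6111; exercise value = 26.5000 > continuation, so V_d = 26.5000 (exercise)
Node 0 (S = 110): continuation = 1/1.08·[0.7667·2.6952 + 0.2333·26.5000] = 7.6386; exercise value = 10.0000 > continuation, so V_0 = 10.0000 (exercise)

€10.00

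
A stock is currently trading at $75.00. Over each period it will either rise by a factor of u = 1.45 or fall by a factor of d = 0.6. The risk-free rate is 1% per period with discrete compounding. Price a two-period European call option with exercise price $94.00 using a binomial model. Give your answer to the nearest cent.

$14.53

Risk-neutral probability p = (1 + 0.01 − 0.6)/(1.45 − 0.6) = 0.4100/0.8500 = 0.4824
Terminal stock prices: S_uu = 157.7, S_ud = 65.25, S_dd = 27
Terminal payoffs (S − K): max(63.69, 0) = 63.69, max(-28.75, 0) = 0, max(-67, 0) = 0
Node u (S = 108.8): V_u = 1/1.01·[0.4824·63.6875 + 0.5176·0.0000] = 30.4157
Node d (S = 45): V_d = 1/1.01·[0.4824·0.0000 + 0.5176·0.0000] = 0.0000
Node 0 (S = 75): V_0 = 1/1.01·[0.4824·30.4157 + 0.5176·0.0000] = 14.5258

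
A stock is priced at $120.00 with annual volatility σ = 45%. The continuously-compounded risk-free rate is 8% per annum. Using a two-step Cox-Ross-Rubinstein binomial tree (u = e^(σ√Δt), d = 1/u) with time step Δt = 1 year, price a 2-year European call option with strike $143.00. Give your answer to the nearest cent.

$29.73

CRR parameters: u = e^(σ√Δt) = e^(0.45·√1) = 1.5683, d = 1/u = 0.6376
Per-period rate: rΔt = 0.08·1 = 0.08, so R = e^0.08 = 1.0833
Risk-neutral probability p = (e^0.08 − 0.6376)/(1.5683 − 0.6376) = 0.4457/0.9307 = 0.4789
Terminal stock prices: S_uu = 295.2, S_ud = 120, S_dd = 48.79
Terminal payoffs (S − K): max(152.2, 0) = 152.2, max(-23, 0) = 0, max(-94.21, 0) = 0
Node u (S = 188.2): V_u = e^(−0.08)·[0.4789·152.1524 + 0.5211·0.0000] = 67.2567
Node d (S = 76.52): V_d = e^(−0.08)·[0.4789·0.0000 + 0.5211·0.0000] = 0.0000
Node 0 (S = 120): V_0 = e^(−0.08)·[0.4789·67.2567 + 0.5211·0.0000] = 29.7298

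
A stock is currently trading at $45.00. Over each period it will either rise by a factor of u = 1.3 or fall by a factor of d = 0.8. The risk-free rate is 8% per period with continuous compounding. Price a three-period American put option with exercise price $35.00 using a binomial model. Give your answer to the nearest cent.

Risk-neutral probability p = (e^0.08 − 0.8)/(1.3 − 0.8) = 0.2833/0.5000 = 0.5666
Terminal stock prices: S_uuu = 98.87, S_uud = 60.84, S_udd = 37.44, S_ddd = 23.04
Terminal payoffs (K − S): max(-63.87, 0) = 0, max(-25.84, 0) = 0, max(-2.44, 0) = 0, max(11.96, 0) = 11.96
Node uu (S = 76.05): continuation = e^(−0.08)·[0.5666·0.0000 + 0.4334·0.0000] = 0.0000; exercise value = 0.0000 ≤ continuation, so V_uu = 0.0000
Node ud (S = 46.8): continuation = e^(−0.08)·[0.5666·0.0000 + 0.4334·0.0000] = 0.0000; exercise value = 0.0000 ≤ continuation, so V_ud = 0.0000
Node dd (S = 28.8): continuation = e^(−0.08)·[0.5666·0.0000 + 0.4334·11.9600] = 4.7852; exercise value = 6.2000 > continuation, so V_dd = 6.2000 (exercise)
Node u (S = 58.5): continuation = e^(−0.08)·[0.5666·0.0000 + 0.4334·0.0000] = 0.0000; exercise value = 0.0000 ≤ continuation, so V_u = 0.0000
Node d (S = 36): continuation = e^(−0.08)·[0.5666·0.0000 + 0.4334·6.2000] = 2.4806; exercise value = 0.0000 ≤ continuation, so V_d = 2.4806
Node 0 (S = 45): continuation = e^(−0.08)·[0.5666·0.0000 + 0.4334·2.4806] = 0.9925; exercise value = 0.0000 ≤ continuation, so V_0 = 0.9925

$0.99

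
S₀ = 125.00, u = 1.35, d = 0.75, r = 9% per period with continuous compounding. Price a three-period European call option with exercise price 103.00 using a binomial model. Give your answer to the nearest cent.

Risk-neutral probability p = (e^0.09 − 0.75)/(1.35 − 0.75) = 0.3442/0.6000 = 0.5736
Terminal stock prices: S_uuu = 307.5, S_uud = 170.9, S_udd = 94.92, S_ddd = 52.73
Terminal payoffs (S − K): max(204.5, 0) = 204.5, max(67.86, 0) = 67.86, max(-8.078, 0) = 0, max(-50.27, 0) = 0
Node uu (S = 227.8): V_uu = e^(−0.09)·[0.5736·204.5469 + 0.4264·67.8594] = 133.6776
Node ud (S = 126.6): V_ud = e^(−0.09)·[0.5736·67.8594 + 0.4264·0.0000] = 35.5755
Node dd (S = 70.31): V_dd = e^(−0.09)·[0.5736·0.0000 + 0.4264·0.0000] = 0.0000
Node u (S = 168.8): V_u = e^(−0.09)·[0.5736·133.6776 + 0.4264·35.5755] = 83.9438
Node d (S = 93.75): V_d = e^(−0.09)·[0.5736·35.5755 + 0.4264·0.0000] = 18.6505
Node 0 (S = 125): V_0 = e^(−0.09)·[0.5736·83.9438 + 0.4264·18.6505] = 51.2755

51.28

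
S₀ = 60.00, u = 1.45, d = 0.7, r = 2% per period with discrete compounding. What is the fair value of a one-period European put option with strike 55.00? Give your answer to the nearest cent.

Risk-neutral probability p = (1 + 0.02 − 0.7)/(1.45 − 0.7) = 0.3200/0.7500 = 0.4267
Terminal stock prices: S_u = 87, S_d = 42
Terminal payoffs (K − S): max(-32, 0) = 0, max(13, 0) = 13
Node 0 (S = 60): V_0 = 1/1.02·[0.4267·0.0000 + 0.5733·13.0000] = 7.3072

7.31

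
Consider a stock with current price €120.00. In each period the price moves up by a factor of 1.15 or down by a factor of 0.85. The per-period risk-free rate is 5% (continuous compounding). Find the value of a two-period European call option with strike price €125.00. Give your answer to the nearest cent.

€13.73

Risk-neutral probability p = (e^0.05 − 0.85)/(1.15 − 0.85) = 0.2013/0.3000 = 0.6709
Terminal stock prices: S_uu = 158.7, S_ud = 117.3, S_dd = 86.7
Terminal payoffs (S − K): max(33.7, 0) = 33.7, max(-7.7, 0) = 0, max(-38.3, 0) = 0
Node u (S = 138): V_u = e^(−0.05)·[0.6709·33.7000 + 0.3291·0.0000] = 21.5068
Node d (S = 102): V_d = e^(−0.05)·[0.6709·0.0000 + 0.3291·0.0000] = 0.0000
Node 0 (S = 120): V_0 = e^(−0.05)·[0.6709·21.5068 + 0.3291·0.0000] = 13.7253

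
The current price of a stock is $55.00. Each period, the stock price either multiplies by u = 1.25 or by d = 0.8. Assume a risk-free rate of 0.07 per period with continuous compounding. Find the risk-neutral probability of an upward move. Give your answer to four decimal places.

p = 0.6056

Risk-neutral probability p = (e^0.07 − 0.8)/(1.25 − 0.8) = 0.2725/0.4500 = 0.6056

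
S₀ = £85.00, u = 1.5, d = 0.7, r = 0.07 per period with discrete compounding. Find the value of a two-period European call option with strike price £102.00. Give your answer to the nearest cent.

£16.67

Risk-neutral probability p = (1 + 0.07 − 0.7)/(1.5 − 0.7) = 0.3700/0.8000 = 0.4625
Terminal stock prices: S_uu = 191.2, S_ud = 89.25, S_dd = 41.65
Terminal payoffs (S − K): max(89.25, 0) = 89.25, max(-12.75, 0) = 0, max(-60.35, 0) = 0
Node u (S = 127.5): V_u = 1/1.07·[0.4625·89.2500 + 0.5375·0.0000] = 38.5777
Node d (S = 59.5): V_d = 1/1.07·[0.4625·0.0000 + 0.5375·0.0000] = 0.0000
Node 0 (S = 85): V_0 = 1/1.07·[0.4625·38.5777 + 0.5375·0.0000] = 16.6749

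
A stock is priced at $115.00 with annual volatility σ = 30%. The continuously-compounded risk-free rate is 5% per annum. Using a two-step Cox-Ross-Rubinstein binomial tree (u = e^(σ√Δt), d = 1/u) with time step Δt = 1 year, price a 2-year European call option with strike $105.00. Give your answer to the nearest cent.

CRR parameters: u = e^(σ√Δt) = e^(0.3·√1) = 1.3499, d = 1/u = 0.7408
Per-period rate: rΔt = 0.05·1 = 0.05, so R = e^0.05 = 1.0513
Risk-neutral probability p = (e^0.05 − 0.7408)/(1.3499 − 0.7408) = 0.3105/0.6090 = 0.5097
Terminal stock prices: S_uu = 209.5, S_ud = 115, S_dd = 63.11
Terminal payoffs (S − K): max(104.5, 0) = 104.5, max(10, 0) = 10, max(-41.89, 0) = 0
Node u (S = 155.2): V_u = e^(−0.05)·[0.5097·104.5437 + 0.4903·10.0000] = 55.3547
Node d (S = 85.19): V_d = e^(−0.05)·[0.5097·10.0000 + 0.4903·0.0000] = 4.8488
Node 0 (S = 115): V_0 = e^(−0.05)·[0.5097·55.3547 + 0.4903·4.8488] = 29.1016

$29.10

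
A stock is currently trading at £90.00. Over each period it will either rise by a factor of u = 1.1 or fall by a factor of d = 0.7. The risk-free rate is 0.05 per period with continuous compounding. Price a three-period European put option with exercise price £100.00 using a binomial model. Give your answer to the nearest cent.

Risk-neutral probability p = (e^0.05 − 0.7)/(1.1 − 0.7) = 0.3513/0.4000 = 0.8782
Terminal stock prices: S_uuu = 119.8, S_uud = 76.23, S_udd = 48.51, S_ddd = 30.87
Terminal payoffs (K − S): max(-19.79, 0) = 0, max(23.77, 0) = 23.77, max(51.49, 0) = 51.49, max(69.13, 0) = 69.13
Node uu (S = 108.9): V_uu = e^(−0.05)·[0.8782·0.0000 + 0.1218·23.7700] = 2.7545
Node ud (S = 69.3): V_ud = e^(−0.05)·[0.8782·23.7700 + 0.1218·51.4900] = 25.8229
Node dd (S = 44.1): V_dd = e^(−0.05)·[0.8782·51.4900 + 0.1218·69.1300] = 51.0229
Node u (S = 99): V_u = e^(−0.05)·[0.8782·2.7545 + 0.1218·25.8229] = 5.2933
Node d (S = 63): V_d = e^(−0.05)·[0.8782·25.8229 + 0.1218·51.0229] = 27.4837
Node 0 (S = 90): V_0 = e^(−0.05)·[0.8782·5.2933 + 0.1218·27.4837] = 7.6066

£7.61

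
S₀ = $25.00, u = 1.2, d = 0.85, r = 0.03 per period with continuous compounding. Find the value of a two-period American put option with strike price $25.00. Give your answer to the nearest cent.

$1.76

Risk-neutral probability p = (e^0.03 − 0.85)/(1.2 − 0.85) = 0.1805/0.3500 = 0.5156
Terminal stock prices: S_uu = 36, S_ud = 25.5, S_dd = 18.06
Terminal payoffs (K − S): max(-11, 0) = 0, max(-0.5, 0) = 0, max(6.938, 0) = 6.938
Node u (S = 30): continuation = e^(−0.03)·[0.5156·0.0000 + 0.4844·0.0000] = 0.0000; exercise value = 0.0000 ≤ continuation, so V_u = 0.0000
Node d (S = 21.25): continuation = e^(−0.03)·[0.5156·0.0000 + 0.4844·6.9375] = 3.2613; exercise value = 3.7500 > continuation, so V_d = 3.7500 (exercise)
Node 0 (S = 25): continuation = e^(−0.03)·[0.5156·0.0000 + 0.4844·3.7500] = 1.7629; exercise value = 0.0000 ≤ continuation, so V_0 = 1.7629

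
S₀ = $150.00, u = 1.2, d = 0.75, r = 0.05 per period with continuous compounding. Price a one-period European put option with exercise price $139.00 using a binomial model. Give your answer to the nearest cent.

Risk-neutral probability p = (e^0.05 − 0.75)/(1.2 − 0.75) = 0.3013/0.4500 = 0.6695
Terminal stock prices: S_u = 180, S_d = 112.5
Terminal payoffs (K − S): max(-41, 0) = 0, max(26.5, 0) = 26.5
Node 0 (S = 150): V_0 = e^(−0.05)·[0.6695·0.0000 + 0.3305·26.5000] = 8.3313

$8.33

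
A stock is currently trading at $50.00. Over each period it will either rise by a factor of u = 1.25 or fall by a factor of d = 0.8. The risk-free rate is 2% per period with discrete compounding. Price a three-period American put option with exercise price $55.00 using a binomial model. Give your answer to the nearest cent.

Risk-neutral probability p = (1 + 0.02 − 0.8)/(1.25 − 0.8) = 0.2200/0.4500 = 0.4889
Terminal stock prices: S_uuu = 97.66, S_uud = 62.5, S_udd = 40, S_ddd = 25.6
Terminal payoffs (K − S): max(-42.66, 0) = 0, max(-7.5, 0) = 0, max(15, 0) = 15, max(29.4, 0) = 29.4
Node uu (S = 78.12): continuation = 1/1.02·[0.4889·0.0000 + 0.5111·0.0000] = 0.0000; exercise value = 0.0000 ≤ continuation, so V_uu = 0.0000
Node ud (S = 50): continuation = 1/1.02·[0.4889·0.0000 + 0.5111·15.0000] = 7.5163; exercise value = 5.0000 ≤ continuation, so V_ud = 7.5163
Node dd (S = 32): continuation = 1/1.02·[0.4889·15.0000 + 0.5111·29.4000] = 21.9216; exercise value = 23.0000 > continuation, so V_dd = 23.0000 (exercise)
Node u (S = 62.5): continuation = 1/1.02·[0.4889·0.0000 + 0.5111·7.5163] = 3.7664; exercise value = 0.0000 ≤ continuation, so V_u = 3.7664
Node d (S = 40): continuation = 1/1.02·[0.4889·7.5163 + 0.5111·23.0000] = 15.1277; exercise value = 15.0000 ≤ continuation, so V_d = 15.1277
Node 0 (S = 50): continuation = 1/1.02·[0.4889·3.7664 + 0.5111·15.1277] = 9.3855; exercise value = 5.0000 ≤ continuation, so V_0 = 9.3855

$9.39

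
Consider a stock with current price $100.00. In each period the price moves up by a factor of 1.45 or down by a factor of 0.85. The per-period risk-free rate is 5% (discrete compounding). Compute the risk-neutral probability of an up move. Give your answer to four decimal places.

p = 0.3333

Risk-neutral probability p = (1 + 0.05 − 0.85)/(1.45 − 0.85) = 0.2000/0.6000 = 0.3333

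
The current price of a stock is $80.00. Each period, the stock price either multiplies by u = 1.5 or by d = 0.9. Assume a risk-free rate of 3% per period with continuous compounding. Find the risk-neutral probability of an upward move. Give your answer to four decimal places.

p = 0.2174

Risk-neutral probability p = (e^0.03 − 0.9)/(1.5 − 0.9) = 0.1305/0.6000 = 0.2174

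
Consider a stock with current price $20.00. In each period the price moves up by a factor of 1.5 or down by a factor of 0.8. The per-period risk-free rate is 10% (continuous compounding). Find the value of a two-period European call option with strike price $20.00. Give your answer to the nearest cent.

Risk-neutral probability p = (e^0.1 − 0.8)/(1.5 − 0.8) = 0.3052/0.7000 = 0.4360
Terminal stock prices: S_uu = 45, S_ud = 24, S_dd = 12.8
Terminal payoffs (S − K): max(25, 0) = 25, max(4, 0) = 4, max(-7.2, 0) = 0
Node u (S = 30): V_u = e^(−0.1)·[0.4360·25.0000 + 0.5640·4.0000] = 11.9033
Node d (S = 16): V_d = e^(−0.1)·[0.4360·4.0000 + 0.5640·0.0000] = 1.5779
Node 0 (S = 20): V_0 = e^(−0.1)·[0.4360·11.9033 + 0.5640·1.5779] = 5.5008

$5.50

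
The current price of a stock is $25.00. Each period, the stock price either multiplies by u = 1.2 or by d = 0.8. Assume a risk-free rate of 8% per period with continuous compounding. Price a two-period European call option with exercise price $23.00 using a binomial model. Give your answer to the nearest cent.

$5.91

Risk-neutral probability p = (e^0.08 − 0.8)/(1.2 − 0.8) = 0.2833/0.4000 = 0.7082
Terminal stock prices: S_uu = 36, S_ud = 24, S_dd = 16
Terminal payoffs (S − K): max(13, 0) = 13, max(1, 0) = 1, max(-7, 0) = 0
Node u (S = 30): V_u = e^(−0.08)·[0.7082·13.0000 + 0.2918·1.0000] = 8.7683
Node d (S = 20): V_d = e^(−0.08)·[0.7082·1.0000 + 0.2918·0.0000] = 0.6538
Node 0 (S = 25): V_0 = e^(−0.08)·[0.7082·8.7683 + 0.2918·0.6538] = 5.9085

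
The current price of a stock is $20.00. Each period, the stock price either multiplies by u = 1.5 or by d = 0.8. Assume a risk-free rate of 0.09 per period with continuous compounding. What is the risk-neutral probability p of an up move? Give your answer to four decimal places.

Risk-neutral probability p = (e^0.09 − 0.8)/(1.5 − 0.8) = 0.2942/0.7000 = 0.4202

p = 0.4202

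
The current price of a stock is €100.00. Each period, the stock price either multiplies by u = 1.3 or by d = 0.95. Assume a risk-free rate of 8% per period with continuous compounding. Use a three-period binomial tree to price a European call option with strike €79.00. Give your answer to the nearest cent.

Risk-neutral probability p = (e^0.08 − 0.95)/(1.3 − 0.95) = 0.1333/0.3500 = 0.3808
Terminal stock prices: S_uuu = 219.7, S_uud = 160.6, S_udd = 117.3, S_ddd = 85.74
Terminal payoffs (S − K): max(140.7, 0) = 140.7, max(81.55, 0) = 81.55, max(38.33, 0) = 38.33, max(6.737, 0) = 6.737
Node uu (S = 169): V_uu = e^(−0.08)·[0.3808·140.7000 + 0.6192·81.5500] = 96.0738
Node ud (S = 123.5): V_ud = e^(−0.08)·[0.3808·81.5500 + 0.6192·38.3250] = 50.5738
Node dd (S = 90.25): V_dd = e^(−0.08)·[0.3808·38.3250 + 0.6192·6.7375] = 17.3238
Node u (S = 130): V_u = e^(−0.08)·[0.3808·96.0738 + 0.6192·50.5738] = 62.6806
Node d (S = 95): V_d = e^(−0.08)·[0.3808·50.5738 + 0.6192·17.3238] = 27.6806
Node 0 (S = 100): V_0 = e^(−0.08)·[0.3808·62.6806 + 0.6192·27.6806] = 37.8564

€37.86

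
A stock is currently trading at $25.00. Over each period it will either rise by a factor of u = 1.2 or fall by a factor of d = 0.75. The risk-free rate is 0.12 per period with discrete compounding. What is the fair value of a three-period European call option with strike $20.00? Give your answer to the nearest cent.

$10.98

Risk-neutral probability p = (1 + 0.12 − 0.75)/(1.2 − 0.75) = 0.3700/0.4500 = 0.8222
Terminal stock prices: S_uuu = 43.2, S_uud = 27, S_udd = 16.88, S_ddd = 10.55
Terminal payoffs (S − K): max(23.2, 0) = 23.2, max(7, 0) = 7, max(-3.125, 0) = 0, max(-9.453, 0) = 0
Node uu (S = 36): V_uu = 1/1.12·[0.8222·23.2000 + 0.1778·7.0000] = 18.1429
Node ud (S = 22.5): V_ud = 1/1.12·[0.8222·7.0000 + 0.1778·0.0000] = 5.1389
Node dd (S = 14.06): V_dd = 1/1.12·[0.8222·0.0000 + 0.1778·0.0000] = 0.0000
Node u (S = 30): V_u = 1/1.12·[0.8222·18.1429 + 0.1778·5.1389] = 14.1349
Node d (S = 18.75): V_d = 1/1.12·[0.8222·5.1389 + 0.1778·0.0000] = 3.7726
Node 0 (S = 25): V_0 = 1/1.12·[0.8222·14.1349 + 0.1778·3.7726] = 10.9756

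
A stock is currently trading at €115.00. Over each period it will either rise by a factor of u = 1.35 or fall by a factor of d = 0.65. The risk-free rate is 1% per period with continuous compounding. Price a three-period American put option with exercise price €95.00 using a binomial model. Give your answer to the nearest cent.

€17.65

Risk-neutral probability p = (e^0.01 − 0.65)/(1.35 − 0.65) = 0.3601/0.7000 = 0.5144
Terminal stock prices: S_uuu = 282.9, S_uud = 136.2, S_udd = 65.59, S_ddd = 31.58
Terminal payoffs (K − S): max(-187.9, 0) = 0, max(-41.23, 0) = 0, max(29.41, 0) = 29.41, max(63.42, 0) = 63.42
Node uu (S = 209.6): continuation = e^(−0.01)·[0.5144·0.0000 + 0.4856·0.0000] = 0.0000; exercise value = 0.0000 ≤ continuation, so V_uu = 0.0000
Node ud (S = 100.9): continuation = e^(−0.01)·[0.5144·0.0000 + 0.4856·29.4069] = 14.1391; exercise value = 0.0000 ≤ continuation, so V_ud = 14.1391
Node dd (S = 48.59): continuation = e^(−0.01)·[0.5144·29.4069 + 0.4856·63.4181] = 45.4672; exercise value = 46.4125 > continuation, so V_dd = 46.4125 (exercise)
Node u (S = 155.2): continuation = e^(−0.01)·[0.5144·0.0000 + 0.4856·14.1391] = 6.7982; exercise value = 0.0000 ≤ continuation, so V_u = 6.7982
Node d (S = 74.75): continuation = e^(−0.01)·[0.5144·14.1391 + 0.4856·46.4125] = 29.5158; exercise value = 20.2500 ≤ continuation, so V_d = 29.5158
Node 0 (S = 115): continuation = e^(−0.01)·[0.5144·6.7982 + 0.4856·29.5158] = 17.6534; exercise value = 0.0000 ≤ continuation, so V_0 = 17.6534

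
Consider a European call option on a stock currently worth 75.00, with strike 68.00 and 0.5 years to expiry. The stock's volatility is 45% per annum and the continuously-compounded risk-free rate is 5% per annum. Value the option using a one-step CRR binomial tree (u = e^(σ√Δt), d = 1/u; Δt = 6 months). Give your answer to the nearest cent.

CRR parameters: u = e^(σ√Δt) = e^(0.45·√0.5) = 1.3746, d = 1/u = 0.7275
Per-period rate: rΔt = 0.05·0.5 = 0.025, so R = e^0.025 = 1.0253
Risk-neutral probability p = (e^0.025 − 0.7275)/(1.3746 − 0.7275) = 0.2979/0.6472 = 0.4602
Terminal stock prices: S_u = 103.1, S_d = 54.56
Terminal payoffs (S − K): max(35.1, 0) = 35.1, max(-13.44, 0) = 0
Node 0 (S = 75): V_0 = e^(−0.025)·[0.4602·35.0986 + 0.5398·0.0000] = 15.7546

15.75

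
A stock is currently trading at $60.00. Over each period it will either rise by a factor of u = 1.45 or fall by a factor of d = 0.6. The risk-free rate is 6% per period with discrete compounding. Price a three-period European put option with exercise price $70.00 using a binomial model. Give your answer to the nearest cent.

Risk-neutral probability p = (1 + 0.06 − 0.6)/(1.45 − 0.6) = 0.4600/0.8500 = 0.5412
Terminal stock prices: S_uuu = 182.9, S_uud = 75.69, S_udd = 31.32, S_ddd = 12.96
Terminal payoffs (K − S): max(-112.9, 0) = 0, max(-5.69, 0) = 0, max(38.68, 0) = 38.68, max(57.04, 0) = 57.04
Node uu (S = 126.2): V_uu = 1/1.06·[0.5412·0.0000 + 0.4588·0.0000] = 0.0000
Node ud (S = 52.2): V_ud = 1/1.06·[0.5412·0.0000 + 0.4588·38.6800] = 16.7427
Node dd (S = 21.6): V_dd = 1/1.06·[0.5412·38.6800 + 0.4588·57.0400] = 44.4377
Node u (S = 87): V_u = 1/1.06·[0.5412·0.0000 + 0.4588·16.7427] = 7.2471
Node d (S = 36): V_d = 1/1.06·[0.5412·16.7427 + 0.4588·44.4377] = 27.7829
Node 0 (S = 60): V_0 = 1/1.06·[0.5412·7.2471 + 0.4588·27.7829] = 15.7259

$15.73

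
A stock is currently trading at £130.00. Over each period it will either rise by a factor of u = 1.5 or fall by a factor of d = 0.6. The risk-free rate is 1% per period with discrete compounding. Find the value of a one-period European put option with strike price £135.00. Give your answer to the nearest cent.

Risk-neutral probability p = (1 + 0.01 − 0.6)/(1.5 − 0.6) = 0.4100/0.9000 = 0.4556
Terminal stock prices: S_u = 195, S_d = 78
Terminal payoffs (K − S): max(-60, 0) = 0, max(57, 0) = 57
Node 0 (S = 130): V_0 = 1/1.01·[0.4556·0.0000 + 0.5444·57.0000] = 30.7261

£30.73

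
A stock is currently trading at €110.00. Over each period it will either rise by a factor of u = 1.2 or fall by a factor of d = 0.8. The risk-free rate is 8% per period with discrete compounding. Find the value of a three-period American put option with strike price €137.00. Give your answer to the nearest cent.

Risk-neutral probability p = (1 + 0.08 − 0.8)/(1.2 − 0.8) = 0.2800/0.4000 = 0.7000
Terminal stock prices: S_uuu = 190.1, S_uud = 126.7, S_udd = 84.48, S_ddd = 56.32
Terminal payoffs (K − S): max(-53.08, 0) = 0, max(10.28, 0) = 10.28, max(52.52, 0) = 52.52, max(80.68, 0) = 80.68
Node uu (S = 158.4): continuation = 1/1.08·[0.7000·0.0000 + 0.3000·10.2800] = 2.8556; exercise value = 0.0000 ≤ continuation, so V_uu = 2.8556
Node ud (S = 105.6): continuation = 1/1.08·[0.7000·10.2800 + 0.3000·52.5200] = 21.2519; exercise value = 31.4000 > continuation, so V_ud = 31.4000 (exercise)
Node dd (S = 70.4): continuation = 1/1.08·[0.7000·52.5200 + 0.3000·80.6800] = 56.4519; exercise value = 66.6000 > continuation, so V_dd = 66.6000 (exercise)
Node u (S = 132): continuation = 1/1.08·[0.7000·2.8556 + 0.3000·31.4000] = 10.5730; exercise value = 5.0000 ≤ continuation, so V_u = 10.5730
Node d (S = 88): continuation = 1/1.08·[0.7000·31.4000 + 0.3000·66.6000] = 38.8519; exercise value = 49.0000 > continuation, so V_d = 49.0000 (exercise)
Node 0 (S = 110): continuation = 1/1.08·[0.7000·10.5730 + 0.3000·49.0000] = 20.4640; exercise value = 27.0000 > continuation, so V_0 = 27.0000 (exercise)

€27.00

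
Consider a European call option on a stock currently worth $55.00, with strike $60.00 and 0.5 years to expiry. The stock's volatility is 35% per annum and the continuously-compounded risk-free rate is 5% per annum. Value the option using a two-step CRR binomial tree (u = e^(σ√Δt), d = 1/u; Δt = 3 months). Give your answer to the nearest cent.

CRR parameters: u = e^(σ√Δt) = e^(0.35·√0.25) = 1.1912, d = 1/u = 0.8395
Per-period rate: rΔt = 0.05·0.25 = 0.0125, so R = e^0.0125 = 1.0126
Risk-neutral probability p = (e^0.0125 − 0.8395)/(1.1912 − 0.8395) = 0.1731/0.3518 = 0.4921
Terminal stock prices: S_uu = 78.05, S_ud = 55, S_dd = 38.76
Terminal payoffs (S − K): max(18.05, 0) = 18.05, max(-5, 0) = 0, max(-21.24, 0) = 0
Node u (S = 65.52): V_u = e^(−0.0125)·[0.4921·18.0487 + 0.5079·0.0000] = 8.7717
Node d (S = 46.17): V_d = e^(−0.0125)·[0.4921·0.0000 + 0.5079·0.0000] = 0.0000
Node 0 (S = 55): V_0 = e^(−0.0125)·[0.4921·8.7717 + 0.5079·0.0000] = 4.2631

$4.26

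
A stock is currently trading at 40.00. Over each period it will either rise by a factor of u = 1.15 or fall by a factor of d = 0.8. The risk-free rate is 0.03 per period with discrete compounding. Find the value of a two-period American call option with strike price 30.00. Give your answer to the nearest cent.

12.21

Risk-neutral probability p = (1 + 0.03 − 0.8)/(1.15 − 0.8) = 0.2300/0.3500 = 0.6571
Terminal stock prices: S_uu = 52.9, S_ud = 36.8, S_dd = 25.6
Terminal payoffs (S − K): max(22.9, 0) = 22.9, max(6.8, 0) = 6.8, max(-4.4, 0) = 0
Node u (S = 46): continuation = 1/1.03·[0.6571·22.9000 + 0.3429·6.8000] = 16.8738; exercise value = 16.0000 ≤ continuation, so V_u = 16.8738
Node d (S = 32): continuation = 1/1.03·[0.6571·6.8000 + 0.3429·0.0000] = 4.3384; exercise value = 2.0000 ≤ continuation, so V_d = 4.3384
Node 0 (S = 40): continuation = 1/1.03·[0.6571·16.8738 + 0.3429·4.3384] = 12.2097; exercise value = 10.0000 ≤ continuation, so V_0 = 12.2097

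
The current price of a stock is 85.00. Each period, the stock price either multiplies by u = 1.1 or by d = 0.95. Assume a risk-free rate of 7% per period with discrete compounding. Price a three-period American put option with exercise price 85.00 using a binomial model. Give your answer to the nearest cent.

0.81

Risk-neutral probability p = (1 + 0.07 − 0.95)/(1.1 − 0.95) = 0.1200/0.1500 = 0.8000
Terminal stock prices: S_uuu = 113.1, S_uud = 97.71, S_udd = 84.38, S_ddd = 72.88
Terminal payoffs (K − S): max(-28.14, 0) = 0, max(-12.71, 0) = 0, max(0.6162, 0) = 0.6162, max(12.12, 0) = 12.12
Node uu (S = 102.9): continuation = 1/1.07·[0.8000·0.0000 + 0.2000·0.0000] = 0.0000; exercise value = 0.0000 ≤ continuation, so V_uu = 0.0000
Node ud (S = 88.83): continuation = 1/1.07·[0.8000·0.0000 + 0.2000·0.6162] = 0.1152; exercise value = 0.0000 ≤ continuation, so V_ud = 0.1152
Node dd (S = 76.71): continuation = 1/1.07·[0.8000·0.6162 + 0.2000·12.1231] = 2.7268; exercise value = 8.2875 > continuation, so V_dd = 8.2875 (exercise)
Node u (S = 93.5): continuation = 1/1.07·[0.8000·0.0000 + 0.2000·0.1152] = 0.0215; exercise value = 0.0000 ≤ continuation, so V_u = 0.0215
Node d (S = 80.75): continuation = 1/1.07·[0.8000·0.1152 + 0.2000·8.2875] = 1.6352; exercise value = 4.2500 > continuation, so V_d = 4.2500 (exercise)
Node 0 (S = 85): continuation = 1/1.07·[0.8000·0.0215 + 0.2000·4.2500] = 0.8105; exercise value = 0.0000 ≤ continuation, so V_0 = 0.8105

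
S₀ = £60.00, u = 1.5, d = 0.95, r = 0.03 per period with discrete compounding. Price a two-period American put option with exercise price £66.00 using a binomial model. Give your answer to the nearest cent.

£8.16

Risk-neutral probability p = (1 + 0.03 − 0.95)/(1.5 − 0.95) = 0.0800/0.5500 = 0.1455
Terminal stock prices: S_uu = 135, S_ud = 85.5, S_dd = 54.15
Terminal payoffs (K − S): max(-69, 0) = 0, max(-19.5, 0) = 0, max(11.85, 0) = 11.85
Node u (S = 90): continuation = 1/1.03·[0.1455·0.0000 + 0.8545·0.0000] = 0.0000; exercise value = 0.0000 ≤ continuation, so V_u = 0.0000
Node d (S = 57): continuation = 1/1.03·[0.1455·0.0000 + 0.8545·11.8500] = 9.8314; exercise value = 9.0000 ≤ continuation, so V_d = 9.8314
Node 0 (S = 60): continuation = 1/1.03·[0.1455·0.0000 + 0.8545·9.8314] = 8.1567; exercise value = 6.0000 ≤ continuation, so V_0 = 8.1567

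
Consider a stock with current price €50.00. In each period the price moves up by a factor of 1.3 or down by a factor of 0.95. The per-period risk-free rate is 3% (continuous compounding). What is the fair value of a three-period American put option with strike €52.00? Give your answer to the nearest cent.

€3.84

Risk-neutral probability p = (e^0.03 − 0.95)/(1.3 − 0.95) = 0.0805/0.3500 = 0.2299
Terminal stock prices: S_uuu = 109.9, S_uud = 80.28, S_udd = 58.66, S_ddd = 42.87
Terminal payoffs (K − S): max(-57.85, 0) = 0, max(-28.28, 0) = 0, max(-6.663, 0) = 0, max(9.131, 0) = 9.131
Node uu (S = 84.5): continuation = e^(−0.03)·[0.2299·0.0000 + 0.7701·0.0000] = 0.0000; exercise value = 0.0000 ≤ continuation, so V_uu = 0.0000
Node ud (S = 61.75): continuation = e^(−0.03)·[0.2299·0.0000 + 0.7701·0.0000] = 0.0000; exercise value = 0.0000 ≤ continuation, so V_ud = 0.0000
Node dd (S = 45.12): continuation = e^(−0.03)·[0.2299·0.0000 + 0.7701·9.1313] = 6.8244; exercise value = 6.8750 > continuation, so V_dd = 6.8750 (exercise)
Node u (S = 65): continuation = e^(−0.03)·[0.2299·0.0000 + 0.7701·0.0000] = 0.0000; exercise value = 0.0000 ≤ continuation, so V_u = 0.0000
Node d (S = 47.5): continuation = e^(−0.03)·[0.2299·0.0000 + 0.7701·6.8750] = 5.1382; exercise value = 4.5000 ≤ continuation, so V_d = 5.1382
Node 0 (S = 50): continuation = e^(−0.03)·[0.2299·0.0000 + 0.7701·5.1382] = 3.8401; exercise value = 2.0000 ≤ continuation, so V_0 = 3.8401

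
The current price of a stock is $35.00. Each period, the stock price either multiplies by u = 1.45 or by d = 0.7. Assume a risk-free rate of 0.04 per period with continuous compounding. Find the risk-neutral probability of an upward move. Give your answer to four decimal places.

p = 0.4544

Risk-neutral probability p = (e^0.04 − 0.7)/(1.45 − 0.7) = 0.3408/0.7500 = 0.4544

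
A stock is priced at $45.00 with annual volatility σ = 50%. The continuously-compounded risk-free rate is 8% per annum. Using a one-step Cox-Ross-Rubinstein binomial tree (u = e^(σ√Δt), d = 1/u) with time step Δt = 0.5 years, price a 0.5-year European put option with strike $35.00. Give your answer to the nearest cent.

CRR parameters: u = e^(σ√Δt) = e^(0.5·√0.5) = 1.4241, d = 1/u = 0.7022
Per-period rate: rΔt = 0.08·0.5 = 0.04, so R = e^0.04 = 1.0408
Risk-neutral probability p = (e^0.04 − 0.7022)/(1.4241 − 0.7022) = 0.3386/0.7219 = 0.4691
Terminal stock prices: S_u = 64.09, S_d = 31.6
Terminal payoffs (K − S): max(-29.09, 0) = 0, max(3.402, 0) = 3.402
Node 0 (S = 45): V_0 = e^(−0.04)·[0.4691·0.0000 + 0.5309·3.4015] = 1.7352

$1.74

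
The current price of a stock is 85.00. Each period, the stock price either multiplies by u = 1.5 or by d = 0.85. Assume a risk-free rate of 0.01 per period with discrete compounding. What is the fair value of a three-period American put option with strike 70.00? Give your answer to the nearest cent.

7.40

Risk-neutral probability p = (1 + 0.01 − 0.85)/(1.5 − 0.85) = 0.1600/0.6500 = 0.2462
Terminal stock prices: S_uuu = 286.9, S_uud = 162.6, S_udd = 92.12, S_ddd = 52.2
Terminal payoffs (K − S): max(-216.9, 0) = 0, max(-92.56, 0) = 0, max(-22.12, 0) = 0, max(17.8, 0) = 17.8
Node uu (S = 191.2): continuation = 1/1.01·[0.2462·0.0000 + 0.7538·0.0000] = 0.0000; exercise value = 0.0000 ≤ continuation, so V_uu = 0.0000
Node ud (S = 108.4): continuation = 1/1.01·[0.2462·0.0000 + 0.7538·0.0000] = 0.0000; exercise value = 0.0000 ≤ continuation, so V_ud = 0.0000
Node dd (S = 61.41): continuation = 1/1.01·[0.2462·0.0000 + 0.7538·17.7994] = 13.2851; exercise value = 8.5875 ≤ continuation, so V_dd = 13.2851
Node u (S = 127.5): continuation = 1/1.01·[0.2462·0.0000 + 0.7538·0.0000] = 0.0000; exercise value = 0.0000 ≤ continuation, so V_u = 0.0000
Node d (S = 72.25): continuation = 1/1.01·[0.2462·0.0000 + 0.7538·13.2851] = 9.9158; exercise value = 0.0000 ≤ continuation, so V_d = 9.9158
Node 0 (S = 85): continuation = 1/1.01·[0.2462·0.0000 + 0.7538·9.9158] = 7.4010; exercise value = 0.0000 ≤ continuation, so V_0 = 7.4010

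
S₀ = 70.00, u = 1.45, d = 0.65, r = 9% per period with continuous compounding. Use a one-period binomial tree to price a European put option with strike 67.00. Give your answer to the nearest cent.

8.74

Risk-neutral probability p = (e^0.09 − 0.65)/(1.45 − 0.65) = 0.4442/0.8000 = 0.5552
Terminal stock prices: S_u = 101.5, S_d = 45.5
Terminal payoffs (K − S): max(-34.5, 0) = 0, max(21.5, 0) = 21.5
Node 0 (S = 70): V_0 = e^(−0.09)·[0.5552·0.0000 + 0.4448·21.5000] = 8.7398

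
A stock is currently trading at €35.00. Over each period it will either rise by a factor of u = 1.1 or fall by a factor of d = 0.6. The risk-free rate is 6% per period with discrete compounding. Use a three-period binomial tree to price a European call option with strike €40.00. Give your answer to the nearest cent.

Risk-neutral probability p = (1 + 0.06 − 0.6)/(1.1 − 0.6) = 0.4600/0.5000 = 0.9200
Terminal stock prices: S_uuu = 46.59, S_uud = 25.41, S_udd = 13.86, S_ddd = 7.56
Terminal payoffs (S − K): max(6.585, 0) = 6.585, max(-14.59, 0) = 0, max(-26.14, 0) = 0, max(-32.44, 0) = 0
Node uu (S = 42.35): V_uu = 1/1.06·[0.9200·6.5850 + 0.0800·0.0000] = 5.7153
Node ud (S = 23.1): V_ud = 1/1.06·[0.9200·0.0000 + 0.0800·0.0000] = 0.0000
Node dd (S = 12.6): V_dd = 1/1.06·[0.9200·0.0000 + 0.0800·0.0000] = 0.0000
Node u (S = 38.5): V_u = 1/1.06·[0.9200·5.7153 + 0.0800·0.0000] = 4.9604
Node d (S = 21): V_d = 1/1.06·[0.9200·0.0000 + 0.0800·0.0000] = 0.0000
Node 0 (S = 35): V_0 = 1/1.06·[0.9200·4.9604 + 0.0800·0.0000] = 4.3053

€4.31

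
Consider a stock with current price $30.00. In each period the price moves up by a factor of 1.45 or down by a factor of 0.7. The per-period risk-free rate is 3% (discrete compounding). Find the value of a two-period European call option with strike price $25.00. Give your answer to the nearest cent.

Risk-neutral probability p = (1 + 0.03 − 0.7)/(1.45 − 0.7) = 0.3300/0.7500 = 0.4400
Terminal stock prices: S_uu = 63.08, S_ud = 30.45, S_dd = 14.7
Terminal payoffs (S − K): max(38.08, 0) = 38.08, max(5.45, 0) = 5.45, max(-10.3, 0) = 0
Node u (S = 43.5): V_u = 1/1.03·[0.4400·38.0750 + 0.5600·5.4500] = 19.2282
Node d (S = 21): V_d = 1/1.03·[0.4400·5.4500 + 0.5600·0.0000] = 2.3282
Node 0 (S = 30): V_0 = 1/1.03·[0.4400·19.2282 + 0.5600·2.3282] = 9.4798

$9.48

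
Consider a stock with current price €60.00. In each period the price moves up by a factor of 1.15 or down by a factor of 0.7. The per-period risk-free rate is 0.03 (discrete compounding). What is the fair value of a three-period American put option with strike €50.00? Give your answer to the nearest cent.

€2.93

Risk-neutral probability p = (1 + 0.03 − 0.7)/(1.15 − 0.7) = 0.3300/0.4500 = 0.7333
Terminal stock prices: S_uuu = 91.25, S_uud = 55.54, S_udd = 33.81, S_ddd = 20.58
Terminal payoffs (K − S): max(-41.25, 0) = 0, max(-5.545, 0) = 0, max(16.19, 0) = 16.19, max(29.42, 0) = 29.42
Node uu (S = 79.35): continuation = 1/1.03·[0.7333·0.0000 + 0.2667·0.0000] = 0.0000; exercise value = 0.0000 ≤ continuation, so V_uu = 0.0000
Node ud (S = 48.3): continuation = 1/1.03·[0.7333·0.0000 + 0.2667·16.1900] = 4.1916; exercise value = 1.7000 ≤ continuation, so V_ud = 4.1916
Node dd (S = 29.4): continuation = 1/1.03·[0.7333·16.1900 + 0.2667·29.4200] = 19.1437; exercise value = 20.6000 > continuation, so V_dd = 20.6000 (exercise)
Node u (S = 69): continuation = 1/1.03·[0.7333·0.0000 + 0.2667·4.1916] = 1.0852; exercise value = 0.0000 ≤ continuation, so V_u = 1.0852
Node d (S = 42): continuation = 1/1.03·[0.7333·4.1916 + 0.2667·20.6000] = 8.3176; exercise value = 8.0000 ≤ continuation, so V_d = 8.3176
Node 0 (S = 60): continuation = 1/1.03·[0.7333·1.0852 + 0.2667·8.3176] = 2.9261; exercise value = 0.0000 ≤ continuation, so V_0 = 2.9261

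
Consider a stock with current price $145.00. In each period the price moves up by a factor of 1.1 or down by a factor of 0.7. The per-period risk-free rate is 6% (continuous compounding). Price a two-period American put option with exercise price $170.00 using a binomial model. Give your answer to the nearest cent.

Risk-neutral probability p = (e^0.06 − 0.7)/(1.1 − 0.7) = 0.3618/0.4000 = 0.9046
Terminal stock prices: S_uu = 175.5, S_ud = 111.6, S_dd = 71.05
Terminal payoffs (K − S): max(-5.45, 0) = 0, max(58.35, 0) = 58.35, max(98.95, 0) = 98.95
Node u (S = 159.5): continuation = e^(−0.06)·[0.9046·0.0000 + 0.0954·58.3500] = 5.2429; exercise value = 10.5000 > continuation, so V_u = 10.5000 (exercise)
Node d (S = 101.5): continuation = e^(−0.06)·[0.9046·58.3500 + 0.0954·98.9500] = 58.6000; exercise value = 68.5000 > continuation, so V_d = 68.5000 (exercise)
Node 0 (S = 145): continuation = e^(−0.06)·[0.9046·10.5000 + 0.0954·68.5000] = 15.1000; exercise value = 25.0000 > continuation, so V_0 = 25.0000 (exercise)

$25.00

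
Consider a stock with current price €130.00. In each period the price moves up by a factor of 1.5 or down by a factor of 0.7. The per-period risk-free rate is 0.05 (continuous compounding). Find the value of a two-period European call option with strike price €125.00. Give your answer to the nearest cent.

€34.35

Risk-neutral probability p = (e^0.05 − 0.7)/(1.5 − 0.7) = 0.3513/0.8000 = 0.4391
Terminal stock prices: S_uu = 292.5, S_ud = 136.5, S_dd = 63.7
Terminal payoffs (S − K): max(167.5, 0) = 167.5, max(11.5, 0) = 11.5, max(-61.3, 0) = 0
Node u (S = 195): V_u = e^(−0.05)·[0.4391·167.5000 + 0.5609·11.5000] = 76.0963
Node d (S = 91): V_d = e^(−0.05)·[0.4391·11.5000 + 0.5609·0.0000] = 4.8033
Node 0 (S = 130): V_0 = e^(−0.05)·[0.4391·76.0963 + 0.5609·4.8033] = 34.3463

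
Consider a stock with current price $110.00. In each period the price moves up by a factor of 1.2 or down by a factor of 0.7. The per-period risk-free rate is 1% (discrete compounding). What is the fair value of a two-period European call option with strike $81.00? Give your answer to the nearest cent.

$34.43

Risk-neutral probability p = (1 + 0.01 − 0.7)/(1.2 − 0.7) = 0.3100/0.5000 = 0.6200
Terminal stock prices: S_uu = 158.4, S_ud = 92.4, S_dd = 53.9
Terminal payoffs (S − K): max(77.4, 0) = 77.4, max(11.4, 0) = 11.4, max(-27.1, 0) = 0
Node u (S = 132): V_u = 1/1.01·[0.6200·77.4000 + 0.3800·11.4000] = 51.8020
Node d (S = 77): V_d = 1/1.01·[0.6200·11.4000 + 0.3800·0.0000] = 6.9980
Node 0 (S = 110): V_0 = 1/1.01·[0.6200·51.8020 + 0.3800·6.9980] = 34.4322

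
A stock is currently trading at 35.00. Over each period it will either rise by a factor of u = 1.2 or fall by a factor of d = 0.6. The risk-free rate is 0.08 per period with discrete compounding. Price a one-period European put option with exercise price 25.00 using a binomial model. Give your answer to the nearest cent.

0.74

Risk-neutral probability p = (1 + 0.08 − 0.6)/(1.2 − 0.6) = 0.4800/0.6000 = 0.8000
Terminal stock prices: S_u = 42, S_d = 21
Terminal payoffs (K − S): max(-17, 0) = 0, max(4, 0) = 4
Node 0 (S = 35): V_0 = 1/1.08·[0.8000·0.0000 + 0.2000·4.0000] = 0.7407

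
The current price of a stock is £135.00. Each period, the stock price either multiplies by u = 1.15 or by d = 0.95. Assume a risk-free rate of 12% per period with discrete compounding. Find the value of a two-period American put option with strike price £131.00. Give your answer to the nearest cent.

Risk-neutral probability p = (1 + 0.12 − 0.95)/(1.15 − 0.95) = 0.1700/0.2000 = 0.8500
Terminal stock prices: S_uu = 178.5, S_ud = 147.5, S_dd = 121.8
Terminal payoffs (K − S): max(-47.54, 0) = 0, max(-16.49, 0) = 0, max(9.163, 0) = 9.163
Node u (S = 155.2): continuation = 1/1.12·[0.8500·0.0000 + 0.1500·0.0000] = 0.0000; exercise value = 0.0000 ≤ continuation, so V_u = 0.0000
Node d (S = 128.2): continuation = 1/1.12·[0.8500·0.0000 + 0.1500·9.1625] = 1.2271; exercise value = 2.7500 > continuation, so V_d = 2.7500 (exercise)
Node 0 (S = 135): continuation = 1/1.12·[0.8500·0.0000 + 0.1500·2.7500] = 0.3683; exercise value = 0.0000 ≤ continuation, so V_0 = 0.3683

£0.37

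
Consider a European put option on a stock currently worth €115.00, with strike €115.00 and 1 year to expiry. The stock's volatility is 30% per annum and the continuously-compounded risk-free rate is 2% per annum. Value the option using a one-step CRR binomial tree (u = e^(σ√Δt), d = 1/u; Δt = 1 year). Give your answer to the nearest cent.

€15.81

CRR parameters: u = e^(σ√Δt) = e^(0.3·√1) = 1.3499, d = 1/u = 0.7408
Per-period rate: rΔt = 0.02·1 = 0.02, so R = e^0.02 = 1.0202
Risk-neutral probability p = (e^0.02 − 0.7408)/(1.3499 − 0.7408) = 0.2794/0.6090 = 0.4587
Terminal stock prices: S_u = 155.2, S_d = 85.19
Terminal payoffs (K − S): max(-40.23, 0) = 0, max(29.81, 0) = 29.81
Node 0 (S = 115): V_0 = e^(−0.02)·[0.4587·0.0000 + 0.5413·29.8059] = 15.8137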